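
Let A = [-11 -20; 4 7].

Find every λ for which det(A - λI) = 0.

det(A - sI) = (-11 - s)(7 - s) - (-20)·(4) = s^2 + 4s + 3.
This factors as (s + 3)·(s + 1) = 0.
Eigenvalues: -3, -1.

-3, -1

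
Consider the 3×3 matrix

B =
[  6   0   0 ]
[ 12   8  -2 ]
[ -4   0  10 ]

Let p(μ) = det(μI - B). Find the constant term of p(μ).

-480

p(μ) = μ^3 - 24μ^2 + 188μ - 480.
The constant term is -480.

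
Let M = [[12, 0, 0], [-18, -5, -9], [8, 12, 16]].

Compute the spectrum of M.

The characteristic polynomial is p(μ) = det(μI - M).
Cofactor expansion gives p(μ) = μ^3 - 23μ^2 + 160μ - 336.
Try μ = 7: p(7) = 0, so 7 is a root.
Factor out (μ - 7): p(μ) = (μ - 7)·(μ^2 - 16μ + 48).
The quadratic factors as (μ - 4)·(μ - 12).
Eigenvalues: 4, 7, 12.

4, 7, 12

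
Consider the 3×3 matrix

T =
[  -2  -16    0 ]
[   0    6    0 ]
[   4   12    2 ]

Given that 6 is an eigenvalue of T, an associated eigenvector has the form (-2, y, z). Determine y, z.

1, 1

We need (T - 6I)v = 0.
T - 6I = [[-8, -16, 0], [0, 0, 0], [4, 12, -4]].
Row 1: (-8)·-2 + (-16)·y + (0)·z = 0
Row 2: (0)·-2 + (0)·y + (0)·z = 0
Row 3: (4)·-2 + (12)·y + (-4)·z = 0
Solving gives y = 1, z = 1.
Check: T·(-2, 1, 1) = (-12, 6, 6) = 6·(-2, 1, 1).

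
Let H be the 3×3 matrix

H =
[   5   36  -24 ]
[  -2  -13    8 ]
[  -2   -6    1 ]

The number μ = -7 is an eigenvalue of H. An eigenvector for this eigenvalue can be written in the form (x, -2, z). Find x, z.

We need (H + 7I)v = 0.
H + 7I = [[12, 36, -24], [-2, -6, 8], [-2, -6, 8]].
Row 1: (12)·x + (36)·-2 + (-24)·z = 0
Row 2: (-2)·x + (-6)·-2 + (8)·z = 0
Row 3: (-2)·x + (-6)·-2 + (8)·z = 0
Solving gives x = 6, z = 0.
Check: H·(6, -2, 0) = (-42, 14, 0) = -7·(6, -2, 0).

6, 0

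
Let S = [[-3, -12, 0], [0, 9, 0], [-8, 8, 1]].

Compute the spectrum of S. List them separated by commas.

-3, 1, 9

The characteristic polynomial is p(lambda) = det(lambda·I - S).
Cofactor expansion gives p(lambda) = lambda^3 - 7·lambda^2 - 21·lambda + 27.
Since p(1) = 0, lambda = 1 is a root.
Dividing by (lambda - 1) leaves lambda^2 - 6·lambda - 27.
The quadratic factors as (lambda + 3)·(lambda - 9).
Eigenvalues: -3, 1, 9.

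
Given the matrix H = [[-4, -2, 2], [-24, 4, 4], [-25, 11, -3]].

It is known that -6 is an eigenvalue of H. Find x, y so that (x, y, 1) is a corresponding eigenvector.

1, 2

We need (H + 6I)v = 0.
H + 6I = [[2, -2, 2], [-24, 10, 4], [-25, 11, 3]].
Row 1: (2)·x + (-2)·y + (2)·1 = 0
Row 2: (-24)·x + (10)·y + (4)·1 = 0
Row 3: (-25)·x + (11)·y + (3)·1 = 0
Solving gives x = 1, y = 2.
Check: H·(1, 2, 1) = (-6, -12, -6) = -6·(1, 2, 1).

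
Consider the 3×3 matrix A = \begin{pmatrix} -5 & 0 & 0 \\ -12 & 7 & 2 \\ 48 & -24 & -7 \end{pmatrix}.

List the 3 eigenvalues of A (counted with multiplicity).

Set up det(λI - A) = 0.
Cofactor expansion gives p(λ) = λ^3 + 5λ^2 - λ - 5.
Rational-root test: λ = 1 gives p(1) = 0.
Factor out (λ - 1): p(λ) = (λ - 1)·(λ^2 + 6λ + 5).
The quadratic factors as (λ + 5)·(λ + 1).
Eigenvalues: -5, -1, 1.

-5, -1, 1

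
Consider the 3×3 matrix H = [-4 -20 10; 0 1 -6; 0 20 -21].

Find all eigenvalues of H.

-11, -9, -4

Compute the characteristic polynomial p(r) = det(rI - H).
Cofactor expansion gives p(r) = r^3 + 24r^2 + 179r + 396.
Since p(-9) = 0, r = -9 is a root.
Dividing by (r + 9) leaves r^2 + 15r + 44.
The quadratic factors as (r + 11)·(r + 4).
Eigenvalues: -11, -9, -4.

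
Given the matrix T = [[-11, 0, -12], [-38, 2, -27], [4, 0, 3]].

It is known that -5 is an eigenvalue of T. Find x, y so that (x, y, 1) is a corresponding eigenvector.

We need (T + 5I)v = 0.
T + 5I = [[-6, 0, -12], [-38, 7, -27], [4, 0, 8]].
Row 1: (-6)·x + (0)·y + (-12)·1 = 0
Row 2: (-38)·x + (7)·y + (-27)·1 = 0
Row 3: (4)·x + (0)·y + (8)·1 = 0
Solving gives x = -2, y = -7.
Check: T·(-2, -7, 1) = (10, 35, -5) = -5·(-2, -7, 1).

-2, -7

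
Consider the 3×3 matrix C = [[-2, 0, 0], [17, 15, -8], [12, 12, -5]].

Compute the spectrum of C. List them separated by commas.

-2, 3, 7

The characteristic polynomial is p(s) = det(sI - C).
Expanding along the first row, p(s) = s^3 - 8s^2 + s + 42.
Since p(-2) = 0, s = -2 is a root.
Dividing by (s + 2) leaves s^2 - 10s + 21.
The quadratic factors as (s - 3)·(s - 7).
Eigenvalues: -2, 3, 7.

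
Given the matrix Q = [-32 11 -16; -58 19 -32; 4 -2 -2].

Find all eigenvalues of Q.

Set up det(sI - Q) = 0.
Expanding along the first row, p(s) = s^3 + 15s^2 + 56s + 60.
Rational-root test: s = -2 gives p(-2) = 0.
Factor out (s + 2): p(s) = (s + 2)·(s^2 + 13s + 30).
The quadratic factors as (s + 10)·(s + 3).
Eigenvalues: -10, -3, -2.

-10, -3, -2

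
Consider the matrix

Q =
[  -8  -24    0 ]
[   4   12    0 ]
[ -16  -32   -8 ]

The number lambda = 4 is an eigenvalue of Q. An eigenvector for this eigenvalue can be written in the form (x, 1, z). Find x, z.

We need (Q - 4I)v = 0.
Q - 4I = [[-12, -24, 0], [4, 8, 0], [-16, -32, -12]].
Row 1: (-12)·x + (-24)·1 + (0)·z = 0
Row 2: (4)·x + (8)·1 + (0)·z = 0
Row 3: (-16)·x + (-32)·1 + (-12)·z = 0
Solving gives x = -2, z = 0.
Check: Q·(-2, 1, 0) = (-8, 4, 0) = 4·(-2, 1, 0).

-2, 0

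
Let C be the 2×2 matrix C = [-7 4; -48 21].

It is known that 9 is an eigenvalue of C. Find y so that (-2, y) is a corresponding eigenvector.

We need (C - 9I)v = 0.
C - 9I = [[-16, 4], [-48, 12]].
Row 1: (-16)·-2 + (4)·y = 0
Row 2: (-48)·-2 + (12)·y = 0
Solving gives y = -8.
Check: C·(-2, -8) = (-18, -72) = 9·(-2, -8).

-8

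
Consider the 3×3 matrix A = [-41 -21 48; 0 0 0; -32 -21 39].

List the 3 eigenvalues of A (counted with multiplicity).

-9, 0, 7

Compute the characteristic polynomial p(t) = det(tI - A).
Expanding the 3×3 determinant: p(t) = t^3 + 2t^2 - 63t.
Try t = 0: p(0) = 0, so 0 is a root.
Dividing by t leaves t^2 + 2t - 63.
The quadratic factors as (t + 9)·(t - 7).
Eigenvalues: -9, 0, 7.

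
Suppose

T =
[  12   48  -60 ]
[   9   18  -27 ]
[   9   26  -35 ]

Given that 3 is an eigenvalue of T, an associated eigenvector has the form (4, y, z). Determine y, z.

We need (T - 3I)v = 0.
T - 3I = [[9, 48, -60], [9, 15, -27], [9, 26, -38]].
Row 1: (9)·4 + (48)·y + (-60)·z = 0
Row 2: (9)·4 + (15)·y + (-27)·z = 0
Row 3: (9)·4 + (26)·y + (-38)·z = 0
Solving gives y = 3, z = 3.
Check: T·(4, 3, 3) = (12, 9, 9) = 3·(4, 3, 3).

3, 3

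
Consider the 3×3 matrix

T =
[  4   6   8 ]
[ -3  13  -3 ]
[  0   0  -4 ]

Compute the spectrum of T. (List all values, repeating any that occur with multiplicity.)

-4, 7, 10

The characteristic polynomial is p(r) = det(rI - T).
Expanding the 3×3 determinant: p(r) = r^3 - 13r^2 + 2r + 280.
Since p(10) = 0, r = 10 is a root.
Dividing by (r - 10) leaves r^2 - 3r - 28.
The quadratic factors as (r + 4)·(r - 7).
Eigenvalues: -4, 7, 10.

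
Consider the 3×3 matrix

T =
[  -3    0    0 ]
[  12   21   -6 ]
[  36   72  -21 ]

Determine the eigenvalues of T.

-3, -3, 3

The characteristic polynomial is p(t) = det(tI - T).
Expanding the 3×3 determinant: p(t) = t^3 + 3t^2 - 9t - 27.
Try t = -3: p(-3) = 0, so -3 is a root.
Dividing by (t + 3) leaves t^2 - 9.
The quadratic factors as (t + 3)·(t - 3).
Eigenvalues: -3, -3, 3.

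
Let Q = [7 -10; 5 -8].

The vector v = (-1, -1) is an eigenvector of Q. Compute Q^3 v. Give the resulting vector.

(27, 27)

First find the eigenvalue: Qv = (3, 3) = -3·(-1, -1), so λ = -3.
Then Q^3 v = λ^3·v = (-3)^3·(-1, -1) = -27·(-1, -1) = (27, 27).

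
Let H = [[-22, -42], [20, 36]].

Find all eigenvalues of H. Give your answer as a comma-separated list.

6, 8

det(H - λI) = (-22 - λ)(36 - λ) - (-42)·(20) = λ^2 - 14λ + 48.
This factors as (λ - 6)·(λ - 8) = 0.
Eigenvalues: 6, 8.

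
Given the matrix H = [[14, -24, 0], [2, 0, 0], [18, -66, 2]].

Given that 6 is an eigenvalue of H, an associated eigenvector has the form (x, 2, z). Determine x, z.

6, -6

We need (H - 6I)v = 0.
H - 6I = [[8, -24, 0], [2, -6, 0], [18, -66, -4]].
Row 1: (8)·x + (-24)·2 + (0)·z = 0
Row 2: (2)·x + (-6)·2 + (0)·z = 0
Row 3: (18)·x + (-66)·2 + (-4)·z = 0
Solving gives x = 6, z = -6.
Check: H·(6, 2, -6) = (36, 12, -36) = 6·(6, 2, -6).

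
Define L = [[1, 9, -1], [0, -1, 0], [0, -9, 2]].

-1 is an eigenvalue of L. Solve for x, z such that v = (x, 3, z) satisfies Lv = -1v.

-9, 9

We need (L + 1I)v = 0.
L + 1I = [[2, 9, -1], [0, 0, 0], [0, -9, 3]].
Row 1: (2)·x + (9)·3 + (-1)·z = 0
Row 2: (0)·x + (0)·3 + (0)·z = 0
Row 3: (0)·x + (-9)·3 + (3)·z = 0
Solving gives x = -9, z = 9.
Check: L·(-9, 3, 9) = (9, -3, -9) = -1·(-9, 3, 9).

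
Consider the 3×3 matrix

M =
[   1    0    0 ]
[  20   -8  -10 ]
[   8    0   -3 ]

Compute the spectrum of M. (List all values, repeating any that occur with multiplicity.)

-8, -3, 1

Compute the characteristic polynomial p(s) = det(sI - M).
Cofactor expansion gives p(s) = s^3 + 10s^2 + 13s - 24.
Rational-root test: s = 1 gives p(1) = 0.
Dividing by (s - 1) leaves s^2 + 11s + 24.
The quadratic factors as (s + 8)·(s + 3).
Eigenvalues: -8, -3, 1.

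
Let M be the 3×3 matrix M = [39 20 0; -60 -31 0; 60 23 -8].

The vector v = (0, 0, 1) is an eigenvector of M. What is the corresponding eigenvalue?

Compute Mv: M·(0, 0, 1) = (0, 0, -8).
Since Mv = λv, compare component 3: -8 = λ·1, so λ = -8.

-8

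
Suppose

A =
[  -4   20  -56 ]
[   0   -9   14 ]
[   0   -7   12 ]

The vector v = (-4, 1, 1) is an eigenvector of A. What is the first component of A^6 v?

-62500

First find the eigenvalue: Av = (-20, 5, 5) = 5·(-4, 1, 1), so λ = 5.
Then A^6 v = λ^6·v = 5^6·(-4, 1, 1) = 15625·(-4, 1, 1) = (-62500, 15625, 15625).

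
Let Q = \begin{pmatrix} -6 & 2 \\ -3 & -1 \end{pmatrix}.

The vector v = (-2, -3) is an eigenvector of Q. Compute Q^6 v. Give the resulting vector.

First find the eigenvalue: Qv = (6, 9) = -3·(-2, -3), so λ = -3.
Then Q^6 v = λ^6·v = (-3)^6·(-2, -3) = 729·(-2, -3) = (-1458, -2187).

(-1458, -2187)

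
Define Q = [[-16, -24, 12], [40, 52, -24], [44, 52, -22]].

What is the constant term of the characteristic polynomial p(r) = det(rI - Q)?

-64

p(0) = det(0·I − Q) = det(−Q) = (−1)^3·det(Q).
det(Q) = 64, so p(0) = -64.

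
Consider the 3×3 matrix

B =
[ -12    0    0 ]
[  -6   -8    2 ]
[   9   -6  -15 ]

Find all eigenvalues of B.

-12, -12, -11

Compute the characteristic polynomial p(t) = det(tI - B).
Cofactor expansion gives p(t) = t^3 + 35t^2 + 408t + 1584.
Try t = -11: p(-11) = 0, so -11 is a root.
Dividing by (t + 11) leaves t^2 + 24t + 144.
The quadratic factor is (t + 12)^2.
Eigenvalues: -12, -12, -11.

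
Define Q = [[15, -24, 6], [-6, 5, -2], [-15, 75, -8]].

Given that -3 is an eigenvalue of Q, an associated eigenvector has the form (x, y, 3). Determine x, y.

-1, 0

We need (Q + 3I)v = 0.
Q + 3I = [[18, -24, 6], [-6, 8, -2], [-15, 75, -5]].
Row 1: (18)·x + (-24)·y + (6)·3 = 0
Row 2: (-6)·x + (8)·y + (-2)·3 = 0
Row 3: (-15)·x + (75)·y + (-5)·3 = 0
Solving gives x = -1, y = 0.
Check: Q·(-1, 0, 3) = (3, 0, -9) = -3·(-1, 0, 3).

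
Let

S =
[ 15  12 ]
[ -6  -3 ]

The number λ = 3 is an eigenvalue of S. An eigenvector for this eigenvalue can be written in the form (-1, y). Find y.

We need (S - 3I)v = 0.
S - 3I = [[12, 12], [-6, -6]].
Row 1: (12)·-1 + (12)·y = 0
Row 2: (-6)·-1 + (-6)·y = 0
Solving gives y = 1.
Check: S·(-1, 1) = (-3, 3) = 3·(-1, 1).

1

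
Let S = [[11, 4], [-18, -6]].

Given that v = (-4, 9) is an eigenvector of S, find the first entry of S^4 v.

-64

First find the eigenvalue: Sv = (-8, 18) = 2·(-4, 9), so λ = 2.
Then S^4 v = λ^4·v = 2^4·(-4, 9) = 16·(-4, 9) = (-64, 144).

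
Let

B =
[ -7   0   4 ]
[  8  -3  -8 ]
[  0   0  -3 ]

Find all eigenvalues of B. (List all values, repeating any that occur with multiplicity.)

Compute the characteristic polynomial p(μ) = det(μI - B).
Expanding the 3×3 determinant: p(μ) = μ^3 + 13μ^2 + 51μ + 63.
Since p(-3) = 0, μ = -3 is a root.
Dividing by (μ + 3) leaves μ^2 + 10μ + 21.
The quadratic factors as (μ + 7)·(μ + 3).
Eigenvalues: -7, -3, -3.

-7, -3, -3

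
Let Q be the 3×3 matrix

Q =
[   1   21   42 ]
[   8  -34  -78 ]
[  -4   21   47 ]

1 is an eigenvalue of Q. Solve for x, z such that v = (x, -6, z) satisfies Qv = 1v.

3, 3

We need (Q - 1I)v = 0.
Q - 1I = [[0, 21, 42], [8, -35, -78], [-4, 21, 46]].
Row 1: (0)·x + (21)·-6 + (42)·z = 0
Row 2: (8)·x + (-35)·-6 + (-78)·z = 0
Row 3: (-4)·x + (21)·-6 + (46)·z = 0
Solving gives x = 3, z = 3.
Check: Q·(3, -6, 3) = (3, -6, 3) = 1·(3, -6, 3).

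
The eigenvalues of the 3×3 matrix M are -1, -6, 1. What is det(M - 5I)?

-264

If M has eigenvalues -1, -6, 1, then M - 5I has eigenvalues -6, -11, -4.
det(M - 5I) = (-6) · (-11) · (-4) = -264.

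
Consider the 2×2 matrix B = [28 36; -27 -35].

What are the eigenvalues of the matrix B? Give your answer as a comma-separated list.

det(B - λI) = (28 - λ)(-35 - λ) - (36)·(-27) = λ^2 + 7λ - 8.
This factors as (λ + 8)·(λ - 1) = 0.
Eigenvalues: -8, 1.

-8, 1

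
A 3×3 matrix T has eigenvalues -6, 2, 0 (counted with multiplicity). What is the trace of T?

-4

trace(T) is the sum of the eigenvalues: (-6) + (2) + (0) = -4.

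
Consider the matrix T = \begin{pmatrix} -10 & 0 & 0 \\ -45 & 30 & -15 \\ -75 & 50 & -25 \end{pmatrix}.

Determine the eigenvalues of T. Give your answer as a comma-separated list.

Set up det(lambda·I - T) = 0.
Cofactor expansion gives p(lambda) = lambda^3 + 5·lambda^2 - 50·lambda.
Try lambda = 0: p(0) = 0, so 0 is a root.
Dividing by lambda leaves lambda^2 + 5·lambda - 50.
The quadratic factors as (lambda + 10)·(lambda - 5).
Eigenvalues: -10, 0, 5.

-10, 0, 5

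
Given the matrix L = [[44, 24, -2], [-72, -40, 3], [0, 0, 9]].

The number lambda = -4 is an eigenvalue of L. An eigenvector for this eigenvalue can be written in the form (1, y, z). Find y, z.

We need (L + 4I)v = 0.
L + 4I = [[48, 24, -2], [-72, -36, 3], [0, 0, 13]].
Row 1: (48)·1 + (24)·y + (-2)·z = 0
Row 2: (-72)·1 + (-36)·y + (3)·z = 0
Row 3: (0)·1 + (0)·y + (13)·z = 0
Solving gives y = -2, z = 0.
Check: L·(1, -2, 0) = (-4, 8, 0) = -4·(1, -2, 0).

-2, 0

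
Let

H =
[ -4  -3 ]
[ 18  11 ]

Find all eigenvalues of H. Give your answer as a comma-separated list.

det(H - tI) = (-4 - t)(11 - t) - (-3)·(18) = t^2 - 7t + 10.
This factors as (t - 2)·(t - 5) = 0.
Eigenvalues: 2, 5.

2, 5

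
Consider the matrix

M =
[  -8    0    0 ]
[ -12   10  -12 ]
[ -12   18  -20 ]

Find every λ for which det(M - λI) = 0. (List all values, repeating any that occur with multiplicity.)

Set up det(lambda·I - M) = 0.
Cofactor expansion gives p(lambda) = lambda^3 + 18·lambda^2 + 96·lambda + 128.
Rational-root test: lambda = -8 gives p(-8) = 0.
Dividing by (lambda + 8) leaves lambda^2 + 10·lambda + 16.
The quadratic factors as (lambda + 8)·(lambda + 2).
Eigenvalues: -8, -8, -2.

-8, -8, -2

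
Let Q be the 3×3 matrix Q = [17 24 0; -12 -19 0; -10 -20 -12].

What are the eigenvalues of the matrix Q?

-12, -7, 5

The characteristic polynomial is p(t) = det(tI - Q).
Cofactor expansion gives p(t) = t^3 + 14t^2 - 11t - 420.
Rational-root test: t = 5 gives p(5) = 0.
Dividing by (t - 5) leaves t^2 + 19t + 84.
The quadratic factors as (t + 12)·(t + 7).
Eigenvalues: -12, -7, 5.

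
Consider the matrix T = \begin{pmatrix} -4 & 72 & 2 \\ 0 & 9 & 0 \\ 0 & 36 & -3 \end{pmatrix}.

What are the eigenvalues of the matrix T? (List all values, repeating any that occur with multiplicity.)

-4, -3, 9

The characteristic polynomial is p(λ) = det(λI - T).
Cofactor expansion gives p(λ) = λ^3 - 2λ^2 - 51λ - 108.
Rational-root test: λ = 9 gives p(9) = 0.
Factor out (λ - 9): p(λ) = (λ - 9)·(λ^2 + 7λ + 12).
The quadratic factors as (λ + 4)·(λ + 3).
Eigenvalues: -4, -3, 9.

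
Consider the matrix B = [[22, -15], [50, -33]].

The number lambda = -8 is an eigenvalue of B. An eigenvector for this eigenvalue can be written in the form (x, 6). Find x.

We need (B + 8I)v = 0.
B + 8I = [[30, -15], [50, -25]].
Row 1: (30)·x + (-15)·6 = 0
Row 2: (50)·x + (-25)·6 = 0
Solving gives x = 3.
Check: B·(3, 6) = (-24, -48) = -8·(3, 6).

3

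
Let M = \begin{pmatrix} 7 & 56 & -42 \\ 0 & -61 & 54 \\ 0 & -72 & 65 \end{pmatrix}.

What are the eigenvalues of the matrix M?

The characteristic polynomial is p(r) = det(rI - M).
Cofactor expansion gives p(r) = r^3 - 11r^2 - 49r + 539.
Rational-root test: r = -7 gives p(-7) = 0.
Factor out (r + 7): p(r) = (r + 7)·(r^2 - 18r + 77).
The quadratic factors as (r - 7)·(r - 11).
Eigenvalues: -7, 7, 11.

-7, 7, 11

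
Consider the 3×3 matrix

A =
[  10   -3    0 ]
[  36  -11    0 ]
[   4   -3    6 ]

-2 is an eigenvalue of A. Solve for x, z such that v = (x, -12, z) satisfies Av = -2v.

-3, -3

We need (A + 2I)v = 0.
A + 2I = [[12, -3, 0], [36, -9, 0], [4, -3, 8]].
Row 1: (12)·x + (-3)·-12 + (0)·z = 0
Row 2: (36)·x + (-9)·-12 + (0)·z = 0
Row 3: (4)·x + (-3)·-12 + (8)·z = 0
Solving gives x = -3, z = -3.
Check: A·(-3, -12, -3) = (6, 24, 6) = -2·(-3, -12, -3).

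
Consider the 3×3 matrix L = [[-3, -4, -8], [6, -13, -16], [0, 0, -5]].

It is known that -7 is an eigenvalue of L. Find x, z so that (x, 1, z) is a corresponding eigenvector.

1, 0

We need (L + 7I)v = 0.
L + 7I = [[4, -4, -8], [6, -6, -16], [0, 0, 2]].
Row 1: (4)·x + (-4)·1 + (-8)·z = 0
Row 2: (6)·x + (-6)·1 + (-16)·z = 0
Row 3: (0)·x + (0)·1 + (2)·z = 0
Solving gives x = 1, z = 0.
Check: L·(1, 1, 0) = (-7, -7, 0) = -7·(1, 1, 0).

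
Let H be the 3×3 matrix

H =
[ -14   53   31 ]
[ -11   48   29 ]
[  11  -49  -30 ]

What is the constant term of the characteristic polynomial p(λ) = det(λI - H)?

-24

p(0) = det(0·I − H) = det(−H) = (−1)^3·det(H).
det(H) = 24, so p(0) = -24.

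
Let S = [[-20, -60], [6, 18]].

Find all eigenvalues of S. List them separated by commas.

-2, 0

det(S - rI) = (-20 - r)(18 - r) - (-60)·(6) = r^2 + 2r.
This factors as (r + 2)·r = 0.
Eigenvalues: -2, 0.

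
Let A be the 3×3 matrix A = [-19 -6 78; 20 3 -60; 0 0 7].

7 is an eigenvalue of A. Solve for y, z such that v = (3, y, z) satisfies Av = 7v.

We need (A - 7I)v = 0.
A - 7I = [[-26, -6, 78], [20, -4, -60], [0, 0, 0]].
Row 1: (-26)·3 + (-6)·y + (78)·z = 0
Row 2: (20)·3 + (-4)·y + (-60)·z = 0
Row 3: (0)·3 + (0)·y + (0)·z = 0
Solving gives y = 0, z = 1.
Check: A·(3, 0, 1) = (21, 0, 7) = 7·(3, 0, 1).

0, 1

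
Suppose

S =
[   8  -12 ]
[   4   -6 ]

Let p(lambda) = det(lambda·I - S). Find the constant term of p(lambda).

0

p(lambda) = lambda^2 - 2·lambda.
The constant term is 0.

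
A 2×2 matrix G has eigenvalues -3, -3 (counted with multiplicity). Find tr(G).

-6

trace(G) is the sum of the eigenvalues: (-3) + (-3) = -6.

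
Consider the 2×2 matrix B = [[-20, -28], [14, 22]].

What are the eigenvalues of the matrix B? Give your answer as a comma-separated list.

-6, 8

det(B - λI) = (-20 - λ)(22 - λ) - (-28)·(14) = λ^2 - 2λ - 48.
This factors as (λ + 6)·(λ - 8) = 0.
Eigenvalues: -6, 8.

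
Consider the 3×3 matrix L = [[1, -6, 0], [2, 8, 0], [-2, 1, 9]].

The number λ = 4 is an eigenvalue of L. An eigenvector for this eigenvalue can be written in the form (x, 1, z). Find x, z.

-2, -1

We need (L - 4I)v = 0.
L - 4I = [[-3, -6, 0], [2, 4, 0], [-2, 1, 5]].
Row 1: (-3)·x + (-6)·1 + (0)·z = 0
Row 2: (2)·x + (4)·1 + (0)·z = 0
Row 3: (-2)·x + (1)·1 + (5)·z = 0
Solving gives x = -2, z = -1.
Check: L·(-2, 1, -1) = (-8, 4, -4) = 4·(-2, 1, -1).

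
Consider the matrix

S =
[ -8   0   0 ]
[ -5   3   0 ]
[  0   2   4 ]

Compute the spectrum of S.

-8, 3, 4

S is lower triangular, so its eigenvalues are the diagonal entries.
Diagonal: -8, 3, 4.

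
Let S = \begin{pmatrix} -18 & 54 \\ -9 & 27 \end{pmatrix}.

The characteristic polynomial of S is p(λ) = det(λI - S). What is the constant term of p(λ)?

0

p(λ) = λ^2 - 9λ.
The constant term is 0.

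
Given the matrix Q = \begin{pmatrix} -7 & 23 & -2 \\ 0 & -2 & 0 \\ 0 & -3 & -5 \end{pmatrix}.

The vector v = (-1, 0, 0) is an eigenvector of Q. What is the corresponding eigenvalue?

-7

Compute Qv: Q·(-1, 0, 0) = (7, 0, 0).
Since Qv = λv, compare component 1: 7 = λ·-1, so λ = -7.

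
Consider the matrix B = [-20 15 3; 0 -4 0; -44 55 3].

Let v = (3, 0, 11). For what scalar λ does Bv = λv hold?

-9

Compute Bv: B·(3, 0, 11) = (-27, 0, -99).
Since Bv = λv, compare component 1: -27 = λ·3, so λ = -9.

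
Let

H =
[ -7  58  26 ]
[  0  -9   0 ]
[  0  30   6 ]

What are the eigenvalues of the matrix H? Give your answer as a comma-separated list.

Set up det(rI - H) = 0.
Cofactor expansion gives p(r) = r^3 + 10r^2 - 33r - 378.
Since p(-7) = 0, r = -7 is a root.
Factor out (r + 7): p(r) = (r + 7)·(r^2 + 3r - 54).
The quadratic factors as (r + 9)·(r - 6).
Eigenvalues: -9, -7, 6.

-9, -7, 6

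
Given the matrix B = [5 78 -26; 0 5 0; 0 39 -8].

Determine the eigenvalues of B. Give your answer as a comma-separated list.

The characteristic polynomial is p(μ) = det(μI - B).
Cofactor expansion gives p(μ) = μ^3 - 2μ^2 - 55μ + 200.
Rational-root test: μ = 5 gives p(5) = 0.
Dividing by (μ - 5) leaves μ^2 + 3μ - 40.
The quadratic factors as (μ + 8)·(μ - 5).
Eigenvalues: -8, 5, 5.

-8, 5, 5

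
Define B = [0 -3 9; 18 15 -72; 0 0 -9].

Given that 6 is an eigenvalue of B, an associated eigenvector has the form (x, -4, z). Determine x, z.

We need (B - 6I)v = 0.
B - 6I = [[-6, -3, 9], [18, 9, -72], [0, 0, -15]].
Row 1: (-6)·x + (-3)·-4 + (9)·z = 0
Row 2: (18)·x + (9)·-4 + (-72)·z = 0
Row 3: (0)·x + (0)·-4 + (-15)·z = 0
Solving gives x = 2, z = 0.
Check: B·(2, -4, 0) = (12, -24, 0) = 6·(2, -4, 0).

2, 0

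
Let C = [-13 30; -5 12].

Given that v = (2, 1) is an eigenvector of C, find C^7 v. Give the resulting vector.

(256, 128)

First find the eigenvalue: Cv = (4, 2) = 2·(2, 1), so λ = 2.
Then C^7 v = λ^7·v = 2^7·(2, 1) = 128·(2, 1) = (256, 128).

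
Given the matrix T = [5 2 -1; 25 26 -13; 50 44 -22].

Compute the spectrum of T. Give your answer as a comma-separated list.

0, 4, 5

The characteristic polynomial is p(t) = det(tI - T).
Expanding the 3×3 determinant: p(t) = t^3 - 9t^2 + 20t.
Since p(0) = 0, t = 0 is a root.
Dividing by t leaves t^2 - 9t + 20.
The quadratic factors as (t - 4)·(t - 5).
Eigenvalues: 0, 4, 5.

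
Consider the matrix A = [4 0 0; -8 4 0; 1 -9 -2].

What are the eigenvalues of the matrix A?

A is lower triangular, so its eigenvalues are the diagonal entries.
Diagonal: 4, 4, -2.

-2, 4, 4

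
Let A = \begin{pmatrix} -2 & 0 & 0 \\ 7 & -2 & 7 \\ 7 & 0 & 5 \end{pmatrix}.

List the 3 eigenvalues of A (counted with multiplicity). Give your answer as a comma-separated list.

The characteristic polynomial is p(λ) = det(λI - A).
Expanding along the first row, p(λ) = λ^3 - λ^2 - 16λ - 20.
Rational-root test: λ = -2 gives p(-2) = 0.
Dividing by (λ + 2) leaves λ^2 - 3λ - 10.
The quadratic factors as (λ + 2)·(λ - 5).
Eigenvalues: -2, -2, 5.

-2, -2, 5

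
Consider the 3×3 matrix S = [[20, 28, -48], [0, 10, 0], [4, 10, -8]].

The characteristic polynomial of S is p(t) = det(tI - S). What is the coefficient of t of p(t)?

p(t) = t^3 - 22t^2 + 152t - 320.
The coefficient of t is 152.

152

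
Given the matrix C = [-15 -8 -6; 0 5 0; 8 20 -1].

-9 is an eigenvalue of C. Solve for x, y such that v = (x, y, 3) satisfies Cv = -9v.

-3, 0

We need (C + 9I)v = 0.
C + 9I = [[-6, -8, -6], [0, 14, 0], [8, 20, 8]].
Row 1: (-6)·x + (-8)·y + (-6)·3 = 0
Row 2: (0)·x + (14)·y + (0)·3 = 0
Row 3: (8)·x + (20)·y + (8)·3 = 0
Solving gives x = -3, y = 0.
Check: C·(-3, 0, 3) = (27, 0, -27) = -9·(-3, 0, 3).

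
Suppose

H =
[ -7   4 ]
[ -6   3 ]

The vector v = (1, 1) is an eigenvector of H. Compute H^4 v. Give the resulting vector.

First find the eigenvalue: Hv = (-3, -3) = -3·(1, 1), so λ = -3.
Then H^4 v = λ^4·v = (-3)^4·(1, 1) = 81·(1, 1) = (81, 81).

(81, 81)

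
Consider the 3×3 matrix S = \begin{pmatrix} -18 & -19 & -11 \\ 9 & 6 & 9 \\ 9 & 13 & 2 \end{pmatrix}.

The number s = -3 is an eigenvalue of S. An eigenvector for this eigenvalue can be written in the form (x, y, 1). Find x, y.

-2, 1

We need (S + 3I)v = 0.
S + 3I = [[-15, -19, -11], [9, 9, 9], [9, 13, 5]].
Row 1: (-15)·x + (-19)·y + (-11)·1 = 0
Row 2: (9)·x + (9)·y + (9)·1 = 0
Row 3: (9)·x + (13)·y + (5)·1 = 0
Solving gives x = -2, y = 1.
Check: S·(-2, 1, 1) = (6, -3, -3) = -3·(-2, 1, 1).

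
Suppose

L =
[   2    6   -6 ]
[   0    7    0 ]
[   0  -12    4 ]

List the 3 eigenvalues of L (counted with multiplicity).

2, 4, 7

Set up det(tI - L) = 0.
Cofactor expansion gives p(t) = t^3 - 13t^2 + 50t - 56.
Since p(2) = 0, t = 2 is a root.
Factor out (t - 2): p(t) = (t - 2)·(t^2 - 11t + 28).
The quadratic factors as (t - 4)·(t - 7).
Eigenvalues: 2, 4, 7.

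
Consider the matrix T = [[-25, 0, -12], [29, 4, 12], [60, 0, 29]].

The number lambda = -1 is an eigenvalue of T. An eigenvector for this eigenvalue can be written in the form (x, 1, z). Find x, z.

-1, 2

We need (T + 1I)v = 0.
T + 1I = [[-24, 0, -12], [29, 5, 12], [60, 0, 30]].
Row 1: (-24)·x + (0)·1 + (-12)·z = 0
Row 2: (29)·x + (5)·1 + (12)·z = 0
Row 3: (60)·x + (0)·1 + (30)·z = 0
Solving gives x = -1, z = 2.
Check: T·(-1, 1, 2) = (1, -1, -2) = -1·(-1, 1, 2).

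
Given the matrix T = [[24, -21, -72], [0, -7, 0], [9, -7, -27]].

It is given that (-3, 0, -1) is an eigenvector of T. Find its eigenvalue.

0

Compute Tv: T·(-3, 0, -1) = (0, 0, 0).
Since Tv = λv, compare component 1: 0 = λ·-3, so λ = 0.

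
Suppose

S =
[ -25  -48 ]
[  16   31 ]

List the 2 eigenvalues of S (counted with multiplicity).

det(S - rI) = (-25 - r)(31 - r) - (-48)·(16) = r^2 - 6r - 7.
This factors as (r + 1)·(r - 7) = 0.
Eigenvalues: -1, 7.

-1, 7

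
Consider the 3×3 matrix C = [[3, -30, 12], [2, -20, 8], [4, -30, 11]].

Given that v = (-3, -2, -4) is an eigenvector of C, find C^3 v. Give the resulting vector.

First find the eigenvalue: Cv = (3, 2, 4) = -1·(-3, -2, -4), so λ = -1.
Then C^3 v = λ^3·v = (-1)^3·(-3, -2, -4) = -1·(-3, -2, -4) = (3, 2, 4).

(3, 2, 4)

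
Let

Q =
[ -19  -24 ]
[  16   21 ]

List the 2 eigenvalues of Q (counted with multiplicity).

-3, 5

det(Q - λI) = (-19 - λ)(21 - λ) - (-24)·(16) = λ^2 - 2λ - 15.
This factors as (λ + 3)·(λ - 5) = 0.
Eigenvalues: -3, 5.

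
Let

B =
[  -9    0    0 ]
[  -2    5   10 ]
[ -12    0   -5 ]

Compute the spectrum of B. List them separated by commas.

The characteristic polynomial is p(s) = det(sI - B).
Cofactor expansion gives p(s) = s^3 + 9s^2 - 25s - 225.
Since p(5) = 0, s = 5 is a root.
Factor out (s - 5): p(s) = (s - 5)·(s^2 + 14s + 45).
The quadratic factors as (s + 9)·(s + 5).
Eigenvalues: -9, -5, 5.

-9, -5, 5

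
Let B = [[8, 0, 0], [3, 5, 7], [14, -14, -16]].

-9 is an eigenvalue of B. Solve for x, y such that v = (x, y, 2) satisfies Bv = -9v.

0, -1

We need (B + 9I)v = 0.
B + 9I = [[17, 0, 0], [3, 14, 7], [14, -14, -7]].
Row 1: (17)·x + (0)·y + (0)·2 = 0
Row 2: (3)·x + (14)·y + (7)·2 = 0
Row 3: (14)·x + (-14)·y + (-7)·2 = 0
Solving gives x = 0, y = -1.
Check: B·(0, -1, 2) = (0, 9, -18) = -9·(0, -1, 2).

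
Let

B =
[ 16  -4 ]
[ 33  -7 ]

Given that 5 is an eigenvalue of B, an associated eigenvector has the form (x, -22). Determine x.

-8

We need (B - 5I)v = 0.
B - 5I = [[11, -4], [33, -12]].
Row 1: (11)·x + (-4)·-22 = 0
Row 2: (33)·x + (-12)·-22 = 0
Solving gives x = -8.
Check: B·(-8, -22) = (-40, -110) = 5·(-8, -22).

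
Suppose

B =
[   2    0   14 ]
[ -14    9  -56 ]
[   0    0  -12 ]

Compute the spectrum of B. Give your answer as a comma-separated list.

-12, 2, 9

Compute the characteristic polynomial p(t) = det(tI - B).
Expanding the 3×3 determinant: p(t) = t^3 + t^2 - 114t + 216.
Try t = 9: p(9) = 0, so 9 is a root.
Dividing by (t - 9) leaves t^2 + 10t - 24.
The quadratic factors as (t + 12)·(t - 2).
Eigenvalues: -12, 2, 9.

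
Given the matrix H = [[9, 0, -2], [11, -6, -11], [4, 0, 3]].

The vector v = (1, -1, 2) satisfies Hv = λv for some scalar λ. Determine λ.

5

Compute Hv: H·(1, -1, 2) = (5, -5, 10).
Since Hv = λv, compare component 1: 5 = λ·1, so λ = 5.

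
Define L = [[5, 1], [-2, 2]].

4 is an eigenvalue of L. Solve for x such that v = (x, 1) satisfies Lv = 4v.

We need (L - 4I)v = 0.
L - 4I = [[1, 1], [-2, -2]].
Row 1: (1)·x + (1)·1 = 0
Row 2: (-2)·x + (-2)·1 = 0
Solving gives x = -1.
Check: L·(-1, 1) = (-4, 4) = 4·(-1, 1).

-1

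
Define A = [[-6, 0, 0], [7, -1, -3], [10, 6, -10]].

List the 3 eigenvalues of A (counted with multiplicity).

-7, -6, -4

Set up det(tI - A) = 0.
Expanding the 3×3 determinant: p(t) = t^3 + 17t^2 + 94t + 168.
Rational-root test: t = -4 gives p(-4) = 0.
Factor out (t + 4): p(t) = (t + 4)·(t^2 + 13t + 42).
The quadratic factors as (t + 7)·(t + 6).
Eigenvalues: -7, -6, -4.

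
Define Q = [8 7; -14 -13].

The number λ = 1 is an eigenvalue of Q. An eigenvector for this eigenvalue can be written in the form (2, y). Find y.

-2

We need (Q - 1I)v = 0.
Q - 1I = [[7, 7], [-14, -14]].
Row 1: (7)·2 + (7)·y = 0
Row 2: (-14)·2 + (-14)·y = 0
Solving gives y = -2.
Check: Q·(2, -2) = (2, -2) = 1·(2, -2).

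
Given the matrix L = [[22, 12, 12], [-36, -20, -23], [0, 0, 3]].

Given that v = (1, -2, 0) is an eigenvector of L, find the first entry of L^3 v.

First find the eigenvalue: Lv = (-2, 4, 0) = -2·(1, -2, 0), so λ = -2.
Then L^3 v = λ^3·v = (-2)^3·(1, -2, 0) = -8·(1, -2, 0) = (-8, 16, 0).

-8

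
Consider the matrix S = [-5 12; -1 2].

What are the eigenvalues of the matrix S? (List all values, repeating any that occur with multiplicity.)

det(S - λI) = (-5 - λ)(2 - λ) - (12)·(-1) = λ^2 + 3λ + 2.
This factors as (λ + 2)·(λ + 1) = 0.
Eigenvalues: -2, -1.

-2, -1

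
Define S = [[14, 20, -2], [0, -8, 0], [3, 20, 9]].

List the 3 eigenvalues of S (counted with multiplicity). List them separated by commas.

Compute the characteristic polynomial p(λ) = det(λI - S).
Expanding the 3×3 determinant: p(λ) = λ^3 - 15λ^2 - 52λ + 1056.
Since p(-8) = 0, λ = -8 is a root.
Factor out (λ + 8): p(λ) = (λ + 8)·(λ^2 - 23λ + 132).
The quadratic factors as (λ - 11)·(λ - 12).
Eigenvalues: -8, 11, 12.

-8, 11, 12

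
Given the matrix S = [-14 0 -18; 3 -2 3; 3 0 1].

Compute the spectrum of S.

Set up det(μI - S) = 0.
Expanding along the first row, p(μ) = μ^3 + 15μ^2 + 66μ + 80.
Rational-root test: μ = -5 gives p(-5) = 0.
Factor out (μ + 5): p(μ) = (μ + 5)·(μ^2 + 10μ + 16).
The quadratic factors as (μ + 8)·(μ + 2).
Eigenvalues: -8, -5, -2.

-8, -5, -2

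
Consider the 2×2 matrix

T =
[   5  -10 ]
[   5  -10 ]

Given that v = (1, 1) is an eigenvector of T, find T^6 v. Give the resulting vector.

First find the eigenvalue: Tv = (-5, -5) = -5·(1, 1), so λ = -5.
Then T^6 v = λ^6·v = (-5)^6·(1, 1) = 15625·(1, 1) = (15625, 15625).

(15625, 15625)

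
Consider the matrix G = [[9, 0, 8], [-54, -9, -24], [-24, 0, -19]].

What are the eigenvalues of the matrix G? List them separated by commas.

-9, -7, -3

Compute the characteristic polynomial p(r) = det(rI - G).
Cofactor expansion gives p(r) = r^3 + 19r^2 + 111r + 189.
Try r = -7: p(-7) = 0, so -7 is a root.
Factor out (r + 7): p(r) = (r + 7)·(r^2 + 12r + 27).
The quadratic factors as (r + 9)·(r + 3).
Eigenvalues: -9, -7, -3.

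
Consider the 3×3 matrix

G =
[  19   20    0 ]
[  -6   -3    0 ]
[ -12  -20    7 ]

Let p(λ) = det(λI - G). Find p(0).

-441

p(0) = det(0·I − G) = det(−G) = (−1)^3·det(G).
det(G) = 441, so p(0) = -441.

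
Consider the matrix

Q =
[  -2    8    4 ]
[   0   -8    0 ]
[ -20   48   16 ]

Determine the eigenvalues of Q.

Set up det(tI - Q) = 0.
Cofactor expansion gives p(t) = t^3 - 6t^2 - 64t + 384.
Try t = -8: p(-8) = 0, so -8 is a root.
Factor out (t + 8): p(t) = (t + 8)·(t^2 - 14t + 48).
The quadratic factors as (t - 6)·(t - 8).
Eigenvalues: -8, 6, 8.

-8, 6, 8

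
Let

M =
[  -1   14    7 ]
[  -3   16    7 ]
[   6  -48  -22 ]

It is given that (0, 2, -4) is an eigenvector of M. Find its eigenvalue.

Compute Mv: M·(0, 2, -4) = (0, 4, -8).
Since Mv = λv, compare component 2: 4 = λ·2, so λ = 2.

2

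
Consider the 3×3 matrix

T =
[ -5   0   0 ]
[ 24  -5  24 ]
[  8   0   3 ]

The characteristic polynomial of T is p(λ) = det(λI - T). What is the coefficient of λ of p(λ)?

p(λ) = λ^3 + 7λ^2 - 5λ - 75.
The coefficient of λ is -5.

-5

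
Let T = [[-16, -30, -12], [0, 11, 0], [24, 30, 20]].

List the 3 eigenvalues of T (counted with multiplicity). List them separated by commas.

Set up det(lambda·I - T) = 0.
Expanding along the first row, p(lambda) = lambda^3 - 15·lambda^2 + 12·lambda + 352.
Rational-root test: lambda = 8 gives p(8) = 0.
Dividing by (lambda - 8) leaves lambda^2 - 7·lambda - 44.
The quadratic factors as (lambda + 4)·(lambda - 11).
Eigenvalues: -4, 8, 11.

-4, 8, 11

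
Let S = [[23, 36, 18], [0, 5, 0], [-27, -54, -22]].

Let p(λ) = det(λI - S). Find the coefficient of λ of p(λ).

-15

p(λ) = λ^3 - 6λ^2 - 15λ + 100.
The coefficient of λ is -15.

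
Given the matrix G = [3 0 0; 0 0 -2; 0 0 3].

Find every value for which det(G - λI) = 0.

0, 3, 3

G is upper triangular, so its eigenvalues are the diagonal entries.
Diagonal: 3, 0, 3.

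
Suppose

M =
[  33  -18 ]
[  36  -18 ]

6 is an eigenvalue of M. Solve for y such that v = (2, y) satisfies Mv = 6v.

3

We need (M - 6I)v = 0.
M - 6I = [[27, -18], [36, -24]].
Row 1: (27)·2 + (-18)·y = 0
Row 2: (36)·2 + (-24)·y = 0
Solving gives y = 3.
Check: M·(2, 3) = (12, 18) = 6·(2, 3).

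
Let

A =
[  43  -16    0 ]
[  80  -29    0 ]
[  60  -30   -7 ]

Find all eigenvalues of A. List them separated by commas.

-7, 3, 11

The characteristic polynomial is p(t) = det(tI - A).
Cofactor expansion gives p(t) = t^3 - 7t^2 - 65t + 231.
Since p(3) = 0, t = 3 is a root.
Dividing by (t - 3) leaves t^2 - 4t - 77.
The quadratic factors as (t + 7)·(t - 11).
Eigenvalues: -7, 3, 11.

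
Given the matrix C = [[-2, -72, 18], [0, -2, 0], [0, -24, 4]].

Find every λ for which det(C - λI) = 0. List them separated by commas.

Compute the characteristic polynomial p(t) = det(tI - C).
Expanding the 3×3 determinant: p(t) = t^3 - 12t - 16.
Try t = -2: p(-2) = 0, so -2 is a root.
Factor out (t + 2): p(t) = (t + 2)·(t^2 - 2t - 8).
The quadratic factors as (t + 2)·(t - 4).
Eigenvalues: -2, -2, 4.

-2, -2, 4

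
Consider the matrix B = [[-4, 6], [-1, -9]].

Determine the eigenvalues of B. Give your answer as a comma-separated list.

-7, -6

det(B - tI) = (-4 - t)(-9 - t) - (6)·(-1) = t^2 + 13t + 42.
This factors as (t + 7)·(t + 6) = 0.
Eigenvalues: -7, -6.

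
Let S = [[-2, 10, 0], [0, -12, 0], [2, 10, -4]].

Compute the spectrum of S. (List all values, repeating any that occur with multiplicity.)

-12, -4, -2

Compute the characteristic polynomial p(μ) = det(μI - S).
Expanding the 3×3 determinant: p(μ) = μ^3 + 18μ^2 + 80μ + 96.
Rational-root test: μ = -4 gives p(-4) = 0.
Factor out (μ + 4): p(μ) = (μ + 4)·(μ^2 + 14μ + 24).
The quadratic factors as (μ + 12)·(μ + 2).
Eigenvalues: -12, -4, -2.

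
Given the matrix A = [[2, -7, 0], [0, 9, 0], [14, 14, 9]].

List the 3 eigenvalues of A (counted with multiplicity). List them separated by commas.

Compute the characteristic polynomial p(s) = det(sI - A).
Expanding along the first row, p(s) = s^3 - 20s^2 + 117s - 162.
Rational-root test: s = 2 gives p(2) = 0.
Factor out (s - 2): p(s) = (s - 2)·(s^2 - 18s + 81).
The quadratic factor is (s - 9)^2.
Eigenvalues: 2, 9, 9.

2, 9, 9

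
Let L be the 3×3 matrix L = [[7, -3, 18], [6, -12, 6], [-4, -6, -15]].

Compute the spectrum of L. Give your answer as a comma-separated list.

-11, -6, -3

Set up det(λI - L) = 0.
Expanding the 3×3 determinant: p(λ) = λ^3 + 20λ^2 + 117λ + 198.
Since p(-3) = 0, λ = -3 is a root.
Factor out (λ + 3): p(λ) = (λ + 3)·(λ^2 + 17λ + 66).
The quadratic factors as (λ + 11)·(λ + 6).
Eigenvalues: -11, -6, -3.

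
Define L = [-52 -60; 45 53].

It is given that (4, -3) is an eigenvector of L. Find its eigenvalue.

-7

Compute Lv: L·(4, -3) = (-28, 21).
Since Lv = λv, compare component 1: -28 = λ·4, so λ = -7.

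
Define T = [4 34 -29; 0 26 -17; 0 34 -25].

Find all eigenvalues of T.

Compute the characteristic polynomial p(μ) = det(μI - T).
Cofactor expansion gives p(μ) = μ^3 - 5μ^2 - 68μ + 288.
Since p(9) = 0, μ = 9 is a root.
Factor out (μ - 9): p(μ) = (μ - 9)·(μ^2 + 4μ - 32).
The quadratic factors as (μ + 8)·(μ - 4).
Eigenvalues: -8, 4, 9.

-8, 4, 9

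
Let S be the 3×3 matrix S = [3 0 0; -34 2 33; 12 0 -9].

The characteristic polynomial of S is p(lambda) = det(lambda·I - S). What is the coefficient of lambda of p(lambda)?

p(lambda) = lambda^3 + 4·lambda^2 - 39·lambda + 54.
The coefficient of lambda is -39.

-39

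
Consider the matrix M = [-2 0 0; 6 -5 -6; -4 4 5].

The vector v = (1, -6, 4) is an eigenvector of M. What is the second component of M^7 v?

768

First find the eigenvalue: Mv = (-2, 12, -8) = -2·(1, -6, 4), so λ = -2.
Then M^7 v = λ^7·v = (-2)^7·(1, -6, 4) = -128·(1, -6, 4) = (-128, 768, -512).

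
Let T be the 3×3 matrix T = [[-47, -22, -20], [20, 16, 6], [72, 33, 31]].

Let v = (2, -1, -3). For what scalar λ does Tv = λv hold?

Compute Tv: T·(2, -1, -3) = (-12, 6, 18).
Since Tv = λv, compare component 1: -12 = λ·2, so λ = -6.

-6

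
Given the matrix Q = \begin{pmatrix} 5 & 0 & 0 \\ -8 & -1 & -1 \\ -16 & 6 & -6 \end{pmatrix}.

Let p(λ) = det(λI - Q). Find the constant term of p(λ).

-60

p(λ) = λ^3 + 2λ^2 - 23λ - 60.
The constant term is -60.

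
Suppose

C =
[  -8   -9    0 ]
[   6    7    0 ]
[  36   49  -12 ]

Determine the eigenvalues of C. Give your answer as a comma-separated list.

-12, -2, 1

The characteristic polynomial is p(lambda) = det(lambda·I - C).
Expanding along the first row, p(lambda) = lambda^3 + 13·lambda^2 + 10·lambda - 24.
Rational-root test: lambda = -2 gives p(-2) = 0.
Dividing by (lambda + 2) leaves lambda^2 + 11·lambda - 12.
The quadratic factors as (lambda + 12)·(lambda - 1).
Eigenvalues: -12, -2, 1.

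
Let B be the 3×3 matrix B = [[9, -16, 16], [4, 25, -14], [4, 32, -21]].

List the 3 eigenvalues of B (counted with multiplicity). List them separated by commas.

-7, 9, 11

Compute the characteristic polynomial p(μ) = det(μI - B).
Cofactor expansion gives p(μ) = μ^3 - 13μ^2 - 41μ + 693.
Try μ = 11: p(11) = 0, so 11 is a root.
Dividing by (μ - 11) leaves μ^2 - 2μ - 63.
The quadratic factors as (μ + 7)·(μ - 9).
Eigenvalues: -7, 9, 11.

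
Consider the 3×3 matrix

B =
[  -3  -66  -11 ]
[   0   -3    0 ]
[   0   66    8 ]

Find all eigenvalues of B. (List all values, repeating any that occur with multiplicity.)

The characteristic polynomial is p(r) = det(rI - B).
Cofactor expansion gives p(r) = r^3 - 2r^2 - 39r - 72.
Try r = 8: p(8) = 0, so 8 is a root.
Dividing by (r - 8) leaves r^2 + 6r + 9.
The quadratic factor is (r + 3)^2.
Eigenvalues: -3, -3, 8.

-3, -3, 8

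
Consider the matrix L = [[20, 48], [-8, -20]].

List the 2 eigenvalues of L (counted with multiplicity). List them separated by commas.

-4, 4

det(L - λI) = (20 - λ)(-20 - λ) - (48)·(-8) = λ^2 - 16.
This factors as (λ + 4)·(λ - 4) = 0.
Eigenvalues: -4, 4.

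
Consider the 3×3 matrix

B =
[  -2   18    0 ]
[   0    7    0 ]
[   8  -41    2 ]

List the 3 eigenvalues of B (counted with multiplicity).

-2, 2, 7

The characteristic polynomial is p(lambda) = det(lambda·I - B).
Expanding the 3×3 determinant: p(lambda) = lambda^3 - 7·lambda^2 - 4·lambda + 28.
Since p(-2) = 0, lambda = -2 is a root.
Factor out (lambda + 2): p(lambda) = (lambda + 2)·(lambda^2 - 9·lambda + 14).
The quadratic factors as (lambda - 2)·(lambda - 7).
Eigenvalues: -2, 2, 7.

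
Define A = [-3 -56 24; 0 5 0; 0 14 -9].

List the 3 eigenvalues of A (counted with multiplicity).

-9, -3, 5

Compute the characteristic polynomial p(s) = det(sI - A).
Expanding the 3×3 determinant: p(s) = s^3 + 7s^2 - 33s - 135.
Since p(-3) = 0, s = -3 is a root.
Factor out (s + 3): p(s) = (s + 3)·(s^2 + 4s - 45).
The quadratic factors as (s + 9)·(s - 5).
Eigenvalues: -9, -3, 5.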